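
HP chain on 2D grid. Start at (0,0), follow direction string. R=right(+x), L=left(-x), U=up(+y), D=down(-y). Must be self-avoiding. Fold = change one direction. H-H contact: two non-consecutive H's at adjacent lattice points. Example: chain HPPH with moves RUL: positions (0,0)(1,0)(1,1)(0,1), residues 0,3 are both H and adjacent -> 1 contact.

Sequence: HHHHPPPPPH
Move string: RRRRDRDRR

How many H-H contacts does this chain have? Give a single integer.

Positions: [(0, 0), (1, 0), (2, 0), (3, 0), (4, 0), (4, -1), (5, -1), (5, -2), (6, -2), (7, -2)]
No H-H contacts found.

Answer: 0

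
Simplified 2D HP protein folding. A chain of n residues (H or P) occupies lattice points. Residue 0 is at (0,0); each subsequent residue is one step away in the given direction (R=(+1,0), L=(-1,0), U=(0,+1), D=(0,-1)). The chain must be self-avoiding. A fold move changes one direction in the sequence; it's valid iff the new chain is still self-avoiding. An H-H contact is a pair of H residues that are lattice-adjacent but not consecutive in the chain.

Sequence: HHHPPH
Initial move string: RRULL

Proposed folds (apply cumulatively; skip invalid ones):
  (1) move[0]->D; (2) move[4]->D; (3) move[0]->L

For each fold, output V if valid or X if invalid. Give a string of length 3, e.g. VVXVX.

Initial: RRULL -> [(0, 0), (1, 0), (2, 0), (2, 1), (1, 1), (0, 1)]
Fold 1: move[0]->D => DRULL INVALID (collision), skipped
Fold 2: move[4]->D => RRULD INVALID (collision), skipped
Fold 3: move[0]->L => LRULL INVALID (collision), skipped

Answer: XXX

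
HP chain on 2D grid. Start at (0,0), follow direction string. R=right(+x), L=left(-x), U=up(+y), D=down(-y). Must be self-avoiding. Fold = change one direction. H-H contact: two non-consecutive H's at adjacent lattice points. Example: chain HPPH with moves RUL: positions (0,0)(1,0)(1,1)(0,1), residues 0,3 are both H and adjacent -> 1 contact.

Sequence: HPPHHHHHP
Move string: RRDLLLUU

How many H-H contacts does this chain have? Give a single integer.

Positions: [(0, 0), (1, 0), (2, 0), (2, -1), (1, -1), (0, -1), (-1, -1), (-1, 0), (-1, 1)]
H-H contact: residue 0 @(0,0) - residue 7 @(-1, 0)
H-H contact: residue 0 @(0,0) - residue 5 @(0, -1)

Answer: 2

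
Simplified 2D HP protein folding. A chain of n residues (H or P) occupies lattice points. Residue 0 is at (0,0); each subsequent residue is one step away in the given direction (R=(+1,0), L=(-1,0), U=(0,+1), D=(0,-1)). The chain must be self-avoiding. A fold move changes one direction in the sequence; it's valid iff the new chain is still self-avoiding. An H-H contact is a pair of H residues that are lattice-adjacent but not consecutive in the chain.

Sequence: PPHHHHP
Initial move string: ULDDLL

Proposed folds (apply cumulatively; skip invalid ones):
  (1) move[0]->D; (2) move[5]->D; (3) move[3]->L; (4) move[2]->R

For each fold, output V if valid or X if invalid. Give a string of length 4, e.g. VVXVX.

Answer: VVVX

Derivation:
Initial: ULDDLL -> [(0, 0), (0, 1), (-1, 1), (-1, 0), (-1, -1), (-2, -1), (-3, -1)]
Fold 1: move[0]->D => DLDDLL VALID
Fold 2: move[5]->D => DLDDLD VALID
Fold 3: move[3]->L => DLDLLD VALID
Fold 4: move[2]->R => DLRLLD INVALID (collision), skipped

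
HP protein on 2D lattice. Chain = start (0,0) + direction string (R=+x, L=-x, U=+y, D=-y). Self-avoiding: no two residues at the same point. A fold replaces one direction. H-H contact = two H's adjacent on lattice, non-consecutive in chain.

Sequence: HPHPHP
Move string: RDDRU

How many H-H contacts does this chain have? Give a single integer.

Positions: [(0, 0), (1, 0), (1, -1), (1, -2), (2, -2), (2, -1)]
No H-H contacts found.

Answer: 0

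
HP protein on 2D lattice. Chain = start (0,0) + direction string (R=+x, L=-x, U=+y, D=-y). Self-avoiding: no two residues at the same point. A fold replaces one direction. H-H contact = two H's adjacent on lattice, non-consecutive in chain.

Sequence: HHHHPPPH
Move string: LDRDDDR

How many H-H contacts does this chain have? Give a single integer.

Positions: [(0, 0), (-1, 0), (-1, -1), (0, -1), (0, -2), (0, -3), (0, -4), (1, -4)]
H-H contact: residue 0 @(0,0) - residue 3 @(0, -1)

Answer: 1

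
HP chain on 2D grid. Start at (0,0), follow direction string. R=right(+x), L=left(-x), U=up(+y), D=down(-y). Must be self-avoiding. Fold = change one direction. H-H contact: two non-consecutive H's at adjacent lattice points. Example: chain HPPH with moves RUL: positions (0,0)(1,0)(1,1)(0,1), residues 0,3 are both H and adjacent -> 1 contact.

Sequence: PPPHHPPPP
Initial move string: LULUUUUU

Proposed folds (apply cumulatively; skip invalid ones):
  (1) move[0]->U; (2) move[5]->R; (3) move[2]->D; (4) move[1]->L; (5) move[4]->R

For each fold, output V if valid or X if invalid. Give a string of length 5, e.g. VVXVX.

Initial: LULUUUUU -> [(0, 0), (-1, 0), (-1, 1), (-2, 1), (-2, 2), (-2, 3), (-2, 4), (-2, 5), (-2, 6)]
Fold 1: move[0]->U => UULUUUUU VALID
Fold 2: move[5]->R => UULUURUU VALID
Fold 3: move[2]->D => UUDUURUU INVALID (collision), skipped
Fold 4: move[1]->L => ULLUURUU VALID
Fold 5: move[4]->R => ULLURRUU VALID

Answer: VVXVV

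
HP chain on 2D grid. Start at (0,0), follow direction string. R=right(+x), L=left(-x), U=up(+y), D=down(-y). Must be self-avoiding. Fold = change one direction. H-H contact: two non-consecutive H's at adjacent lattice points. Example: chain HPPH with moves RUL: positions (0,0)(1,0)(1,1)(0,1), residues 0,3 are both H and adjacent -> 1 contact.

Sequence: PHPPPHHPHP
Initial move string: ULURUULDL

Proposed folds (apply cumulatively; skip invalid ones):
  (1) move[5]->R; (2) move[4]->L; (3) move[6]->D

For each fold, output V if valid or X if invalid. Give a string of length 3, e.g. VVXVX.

Answer: XXX

Derivation:
Initial: ULURUULDL -> [(0, 0), (0, 1), (-1, 1), (-1, 2), (0, 2), (0, 3), (0, 4), (-1, 4), (-1, 3), (-2, 3)]
Fold 1: move[5]->R => ULURURLDL INVALID (collision), skipped
Fold 2: move[4]->L => ULURLULDL INVALID (collision), skipped
Fold 3: move[6]->D => ULURUUDDL INVALID (collision), skipped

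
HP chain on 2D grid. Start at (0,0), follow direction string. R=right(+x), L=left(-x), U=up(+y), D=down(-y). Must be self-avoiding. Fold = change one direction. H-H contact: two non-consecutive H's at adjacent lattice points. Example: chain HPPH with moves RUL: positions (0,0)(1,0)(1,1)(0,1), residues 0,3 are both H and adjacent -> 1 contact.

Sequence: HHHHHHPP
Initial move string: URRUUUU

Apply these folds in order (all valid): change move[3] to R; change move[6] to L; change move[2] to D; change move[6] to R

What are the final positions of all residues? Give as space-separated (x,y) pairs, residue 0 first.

Initial moves: URRUUUU
Fold: move[3]->R => URRRUUU (positions: [(0, 0), (0, 1), (1, 1), (2, 1), (3, 1), (3, 2), (3, 3), (3, 4)])
Fold: move[6]->L => URRRUUL (positions: [(0, 0), (0, 1), (1, 1), (2, 1), (3, 1), (3, 2), (3, 3), (2, 3)])
Fold: move[2]->D => URDRUUL (positions: [(0, 0), (0, 1), (1, 1), (1, 0), (2, 0), (2, 1), (2, 2), (1, 2)])
Fold: move[6]->R => URDRUUR (positions: [(0, 0), (0, 1), (1, 1), (1, 0), (2, 0), (2, 1), (2, 2), (3, 2)])

Answer: (0,0) (0,1) (1,1) (1,0) (2,0) (2,1) (2,2) (3,2)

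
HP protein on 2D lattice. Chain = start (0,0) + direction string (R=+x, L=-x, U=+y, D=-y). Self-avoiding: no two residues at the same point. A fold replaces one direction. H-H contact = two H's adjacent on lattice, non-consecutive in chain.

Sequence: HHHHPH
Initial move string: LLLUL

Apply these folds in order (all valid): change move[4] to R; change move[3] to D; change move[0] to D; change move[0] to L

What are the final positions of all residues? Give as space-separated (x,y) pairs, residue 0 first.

Initial moves: LLLUL
Fold: move[4]->R => LLLUR (positions: [(0, 0), (-1, 0), (-2, 0), (-3, 0), (-3, 1), (-2, 1)])
Fold: move[3]->D => LLLDR (positions: [(0, 0), (-1, 0), (-2, 0), (-3, 0), (-3, -1), (-2, -1)])
Fold: move[0]->D => DLLDR (positions: [(0, 0), (0, -1), (-1, -1), (-2, -1), (-2, -2), (-1, -2)])
Fold: move[0]->L => LLLDR (positions: [(0, 0), (-1, 0), (-2, 0), (-3, 0), (-3, -1), (-2, -1)])

Answer: (0,0) (-1,0) (-2,0) (-3,0) (-3,-1) (-2,-1)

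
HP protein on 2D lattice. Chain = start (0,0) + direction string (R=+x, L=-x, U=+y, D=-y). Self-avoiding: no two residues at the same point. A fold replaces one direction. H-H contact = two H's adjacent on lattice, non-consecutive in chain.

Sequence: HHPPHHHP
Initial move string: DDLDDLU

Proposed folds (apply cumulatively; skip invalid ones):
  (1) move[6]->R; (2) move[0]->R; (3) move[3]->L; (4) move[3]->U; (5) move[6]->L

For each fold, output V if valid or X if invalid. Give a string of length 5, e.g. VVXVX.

Initial: DDLDDLU -> [(0, 0), (0, -1), (0, -2), (-1, -2), (-1, -3), (-1, -4), (-2, -4), (-2, -3)]
Fold 1: move[6]->R => DDLDDLR INVALID (collision), skipped
Fold 2: move[0]->R => RDLDDLU VALID
Fold 3: move[3]->L => RDLLDLU VALID
Fold 4: move[3]->U => RDLUDLU INVALID (collision), skipped
Fold 5: move[6]->L => RDLLDLL VALID

Answer: XVVXV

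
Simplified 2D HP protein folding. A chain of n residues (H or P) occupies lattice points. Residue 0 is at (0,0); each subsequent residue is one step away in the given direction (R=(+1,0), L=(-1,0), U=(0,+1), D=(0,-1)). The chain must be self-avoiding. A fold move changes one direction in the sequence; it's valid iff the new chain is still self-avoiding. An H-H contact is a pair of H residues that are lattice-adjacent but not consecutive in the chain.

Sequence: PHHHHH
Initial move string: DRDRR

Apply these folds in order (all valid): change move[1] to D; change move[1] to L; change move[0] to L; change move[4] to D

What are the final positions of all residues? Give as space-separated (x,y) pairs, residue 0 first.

Answer: (0,0) (-1,0) (-2,0) (-2,-1) (-1,-1) (-1,-2)

Derivation:
Initial moves: DRDRR
Fold: move[1]->D => DDDRR (positions: [(0, 0), (0, -1), (0, -2), (0, -3), (1, -3), (2, -3)])
Fold: move[1]->L => DLDRR (positions: [(0, 0), (0, -1), (-1, -1), (-1, -2), (0, -2), (1, -2)])
Fold: move[0]->L => LLDRR (positions: [(0, 0), (-1, 0), (-2, 0), (-2, -1), (-1, -1), (0, -1)])
Fold: move[4]->D => LLDRD (positions: [(0, 0), (-1, 0), (-2, 0), (-2, -1), (-1, -1), (-1, -2)])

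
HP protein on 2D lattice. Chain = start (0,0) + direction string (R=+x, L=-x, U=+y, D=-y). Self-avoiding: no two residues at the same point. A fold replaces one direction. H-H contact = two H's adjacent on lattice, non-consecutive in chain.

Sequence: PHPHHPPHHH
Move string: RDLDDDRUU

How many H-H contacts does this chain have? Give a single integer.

Answer: 1

Derivation:
Positions: [(0, 0), (1, 0), (1, -1), (0, -1), (0, -2), (0, -3), (0, -4), (1, -4), (1, -3), (1, -2)]
H-H contact: residue 4 @(0,-2) - residue 9 @(1, -2)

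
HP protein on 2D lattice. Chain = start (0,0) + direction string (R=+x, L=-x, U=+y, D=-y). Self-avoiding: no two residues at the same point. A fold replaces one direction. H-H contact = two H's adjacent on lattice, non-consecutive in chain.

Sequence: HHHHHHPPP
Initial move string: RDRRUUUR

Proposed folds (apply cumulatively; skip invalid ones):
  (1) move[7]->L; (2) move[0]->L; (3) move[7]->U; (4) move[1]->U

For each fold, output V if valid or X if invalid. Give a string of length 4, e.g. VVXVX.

Answer: VVVV

Derivation:
Initial: RDRRUUUR -> [(0, 0), (1, 0), (1, -1), (2, -1), (3, -1), (3, 0), (3, 1), (3, 2), (4, 2)]
Fold 1: move[7]->L => RDRRUUUL VALID
Fold 2: move[0]->L => LDRRUUUL VALID
Fold 3: move[7]->U => LDRRUUUU VALID
Fold 4: move[1]->U => LURRUUUU VALID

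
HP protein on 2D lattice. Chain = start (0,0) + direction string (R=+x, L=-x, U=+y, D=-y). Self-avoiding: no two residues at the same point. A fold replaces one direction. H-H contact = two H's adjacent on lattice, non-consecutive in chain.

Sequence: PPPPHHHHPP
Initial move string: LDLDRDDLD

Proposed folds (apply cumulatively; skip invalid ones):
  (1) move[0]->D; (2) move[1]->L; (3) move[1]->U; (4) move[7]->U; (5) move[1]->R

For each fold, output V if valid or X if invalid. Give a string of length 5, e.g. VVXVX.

Answer: VVXXX

Derivation:
Initial: LDLDRDDLD -> [(0, 0), (-1, 0), (-1, -1), (-2, -1), (-2, -2), (-1, -2), (-1, -3), (-1, -4), (-2, -4), (-2, -5)]
Fold 1: move[0]->D => DDLDRDDLD VALID
Fold 2: move[1]->L => DLLDRDDLD VALID
Fold 3: move[1]->U => DULDRDDLD INVALID (collision), skipped
Fold 4: move[7]->U => DLLDRDDUD INVALID (collision), skipped
Fold 5: move[1]->R => DRLDRDDLD INVALID (collision), skipped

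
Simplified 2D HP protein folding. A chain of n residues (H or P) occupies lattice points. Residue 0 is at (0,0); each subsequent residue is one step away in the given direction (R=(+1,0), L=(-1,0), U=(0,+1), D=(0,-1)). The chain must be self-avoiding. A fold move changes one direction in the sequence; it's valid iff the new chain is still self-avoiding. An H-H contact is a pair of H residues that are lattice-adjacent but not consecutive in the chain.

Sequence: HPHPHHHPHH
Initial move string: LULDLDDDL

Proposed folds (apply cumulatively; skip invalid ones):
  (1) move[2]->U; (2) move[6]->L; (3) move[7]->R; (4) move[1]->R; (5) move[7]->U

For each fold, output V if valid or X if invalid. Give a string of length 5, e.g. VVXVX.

Answer: XVXXV

Derivation:
Initial: LULDLDDDL -> [(0, 0), (-1, 0), (-1, 1), (-2, 1), (-2, 0), (-3, 0), (-3, -1), (-3, -2), (-3, -3), (-4, -3)]
Fold 1: move[2]->U => LUUDLDDDL INVALID (collision), skipped
Fold 2: move[6]->L => LULDLDLDL VALID
Fold 3: move[7]->R => LULDLDLRL INVALID (collision), skipped
Fold 4: move[1]->R => LRLDLDLDL INVALID (collision), skipped
Fold 5: move[7]->U => LULDLDLUL VALID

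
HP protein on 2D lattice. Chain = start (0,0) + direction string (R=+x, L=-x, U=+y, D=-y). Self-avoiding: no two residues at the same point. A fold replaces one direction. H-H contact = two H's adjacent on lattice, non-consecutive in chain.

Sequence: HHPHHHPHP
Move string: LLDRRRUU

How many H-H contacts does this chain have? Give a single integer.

Positions: [(0, 0), (-1, 0), (-2, 0), (-2, -1), (-1, -1), (0, -1), (1, -1), (1, 0), (1, 1)]
H-H contact: residue 0 @(0,0) - residue 7 @(1, 0)
H-H contact: residue 0 @(0,0) - residue 5 @(0, -1)
H-H contact: residue 1 @(-1,0) - residue 4 @(-1, -1)

Answer: 3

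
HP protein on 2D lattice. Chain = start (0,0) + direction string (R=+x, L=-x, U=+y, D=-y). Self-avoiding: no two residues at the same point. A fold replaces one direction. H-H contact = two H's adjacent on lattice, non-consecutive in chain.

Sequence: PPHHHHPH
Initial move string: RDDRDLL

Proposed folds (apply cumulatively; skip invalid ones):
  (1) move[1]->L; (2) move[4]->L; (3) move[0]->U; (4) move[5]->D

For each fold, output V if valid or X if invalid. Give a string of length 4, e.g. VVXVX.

Initial: RDDRDLL -> [(0, 0), (1, 0), (1, -1), (1, -2), (2, -2), (2, -3), (1, -3), (0, -3)]
Fold 1: move[1]->L => RLDRDLL INVALID (collision), skipped
Fold 2: move[4]->L => RDDRLLL INVALID (collision), skipped
Fold 3: move[0]->U => UDDRDLL INVALID (collision), skipped
Fold 4: move[5]->D => RDDRDDL VALID

Answer: XXXV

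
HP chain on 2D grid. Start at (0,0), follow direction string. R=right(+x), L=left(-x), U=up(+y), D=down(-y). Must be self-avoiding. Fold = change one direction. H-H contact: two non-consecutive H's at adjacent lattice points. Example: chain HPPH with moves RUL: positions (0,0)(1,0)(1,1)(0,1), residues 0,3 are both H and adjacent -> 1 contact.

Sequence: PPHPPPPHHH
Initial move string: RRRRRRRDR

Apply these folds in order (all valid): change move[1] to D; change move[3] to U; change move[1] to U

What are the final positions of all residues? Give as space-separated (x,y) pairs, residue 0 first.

Initial moves: RRRRRRRDR
Fold: move[1]->D => RDRRRRRDR (positions: [(0, 0), (1, 0), (1, -1), (2, -1), (3, -1), (4, -1), (5, -1), (6, -1), (6, -2), (7, -2)])
Fold: move[3]->U => RDRURRRDR (positions: [(0, 0), (1, 0), (1, -1), (2, -1), (2, 0), (3, 0), (4, 0), (5, 0), (5, -1), (6, -1)])
Fold: move[1]->U => RURURRRDR (positions: [(0, 0), (1, 0), (1, 1), (2, 1), (2, 2), (3, 2), (4, 2), (5, 2), (5, 1), (6, 1)])

Answer: (0,0) (1,0) (1,1) (2,1) (2,2) (3,2) (4,2) (5,2) (5,1) (6,1)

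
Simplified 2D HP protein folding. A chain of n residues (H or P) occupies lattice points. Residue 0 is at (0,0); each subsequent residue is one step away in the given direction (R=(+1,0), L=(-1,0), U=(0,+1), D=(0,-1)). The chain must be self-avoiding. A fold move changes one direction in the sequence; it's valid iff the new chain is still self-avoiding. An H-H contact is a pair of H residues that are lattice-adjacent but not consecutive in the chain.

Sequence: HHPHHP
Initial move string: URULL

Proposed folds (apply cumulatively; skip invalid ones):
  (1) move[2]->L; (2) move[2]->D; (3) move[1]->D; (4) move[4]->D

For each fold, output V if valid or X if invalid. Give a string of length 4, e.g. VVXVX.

Answer: XXXX

Derivation:
Initial: URULL -> [(0, 0), (0, 1), (1, 1), (1, 2), (0, 2), (-1, 2)]
Fold 1: move[2]->L => URLLL INVALID (collision), skipped
Fold 2: move[2]->D => URDLL INVALID (collision), skipped
Fold 3: move[1]->D => UDULL INVALID (collision), skipped
Fold 4: move[4]->D => URULD INVALID (collision), skipped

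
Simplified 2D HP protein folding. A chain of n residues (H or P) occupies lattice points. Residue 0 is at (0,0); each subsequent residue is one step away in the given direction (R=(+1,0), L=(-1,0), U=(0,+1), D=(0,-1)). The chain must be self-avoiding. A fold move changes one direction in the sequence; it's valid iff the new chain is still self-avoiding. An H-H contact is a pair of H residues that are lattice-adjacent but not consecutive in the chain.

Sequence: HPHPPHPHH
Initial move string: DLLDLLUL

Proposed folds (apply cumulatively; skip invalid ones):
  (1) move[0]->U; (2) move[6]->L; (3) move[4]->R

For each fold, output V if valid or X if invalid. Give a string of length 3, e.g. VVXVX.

Answer: VVX

Derivation:
Initial: DLLDLLUL -> [(0, 0), (0, -1), (-1, -1), (-2, -1), (-2, -2), (-3, -2), (-4, -2), (-4, -1), (-5, -1)]
Fold 1: move[0]->U => ULLDLLUL VALID
Fold 2: move[6]->L => ULLDLLLL VALID
Fold 3: move[4]->R => ULLDRLLL INVALID (collision), skipped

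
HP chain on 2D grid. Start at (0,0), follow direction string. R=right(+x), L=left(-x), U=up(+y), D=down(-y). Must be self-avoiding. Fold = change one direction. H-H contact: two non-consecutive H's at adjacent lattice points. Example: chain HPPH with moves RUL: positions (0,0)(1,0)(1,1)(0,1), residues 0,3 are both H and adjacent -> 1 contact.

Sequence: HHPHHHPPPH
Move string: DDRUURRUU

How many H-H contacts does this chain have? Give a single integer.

Positions: [(0, 0), (0, -1), (0, -2), (1, -2), (1, -1), (1, 0), (2, 0), (3, 0), (3, 1), (3, 2)]
H-H contact: residue 0 @(0,0) - residue 5 @(1, 0)
H-H contact: residue 1 @(0,-1) - residue 4 @(1, -1)

Answer: 2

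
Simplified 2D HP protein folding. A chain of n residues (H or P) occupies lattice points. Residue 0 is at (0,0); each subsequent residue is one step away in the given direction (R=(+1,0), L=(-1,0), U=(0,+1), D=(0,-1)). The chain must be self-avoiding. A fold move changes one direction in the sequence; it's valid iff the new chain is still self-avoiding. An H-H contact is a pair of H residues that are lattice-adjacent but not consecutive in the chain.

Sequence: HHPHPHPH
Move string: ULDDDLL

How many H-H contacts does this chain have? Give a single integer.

Positions: [(0, 0), (0, 1), (-1, 1), (-1, 0), (-1, -1), (-1, -2), (-2, -2), (-3, -2)]
H-H contact: residue 0 @(0,0) - residue 3 @(-1, 0)

Answer: 1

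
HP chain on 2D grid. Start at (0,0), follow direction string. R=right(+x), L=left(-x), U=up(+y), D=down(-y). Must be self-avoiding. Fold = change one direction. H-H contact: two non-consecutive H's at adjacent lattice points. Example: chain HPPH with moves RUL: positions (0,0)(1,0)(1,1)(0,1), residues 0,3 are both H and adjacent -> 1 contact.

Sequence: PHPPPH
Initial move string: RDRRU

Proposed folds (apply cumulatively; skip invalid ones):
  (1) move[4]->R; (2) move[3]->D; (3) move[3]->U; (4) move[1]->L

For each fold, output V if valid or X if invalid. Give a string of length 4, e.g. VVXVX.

Initial: RDRRU -> [(0, 0), (1, 0), (1, -1), (2, -1), (3, -1), (3, 0)]
Fold 1: move[4]->R => RDRRR VALID
Fold 2: move[3]->D => RDRDR VALID
Fold 3: move[3]->U => RDRUR VALID
Fold 4: move[1]->L => RLRUR INVALID (collision), skipped

Answer: VVVX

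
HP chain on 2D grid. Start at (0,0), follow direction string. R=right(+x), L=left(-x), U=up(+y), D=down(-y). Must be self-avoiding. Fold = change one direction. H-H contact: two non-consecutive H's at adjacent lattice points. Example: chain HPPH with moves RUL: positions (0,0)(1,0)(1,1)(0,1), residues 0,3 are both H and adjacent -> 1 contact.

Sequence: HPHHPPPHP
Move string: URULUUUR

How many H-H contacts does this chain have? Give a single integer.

Answer: 0

Derivation:
Positions: [(0, 0), (0, 1), (1, 1), (1, 2), (0, 2), (0, 3), (0, 4), (0, 5), (1, 5)]
No H-H contacts found.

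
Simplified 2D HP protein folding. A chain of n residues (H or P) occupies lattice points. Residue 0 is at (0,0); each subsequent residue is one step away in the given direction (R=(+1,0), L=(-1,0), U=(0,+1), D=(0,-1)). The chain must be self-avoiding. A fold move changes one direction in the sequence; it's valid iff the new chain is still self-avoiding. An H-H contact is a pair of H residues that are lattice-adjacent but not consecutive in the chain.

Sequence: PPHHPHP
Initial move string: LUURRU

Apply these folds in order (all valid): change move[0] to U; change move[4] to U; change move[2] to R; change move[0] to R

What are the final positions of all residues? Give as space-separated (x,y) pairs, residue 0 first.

Initial moves: LUURRU
Fold: move[0]->U => UUURRU (positions: [(0, 0), (0, 1), (0, 2), (0, 3), (1, 3), (2, 3), (2, 4)])
Fold: move[4]->U => UUURUU (positions: [(0, 0), (0, 1), (0, 2), (0, 3), (1, 3), (1, 4), (1, 5)])
Fold: move[2]->R => UURRUU (positions: [(0, 0), (0, 1), (0, 2), (1, 2), (2, 2), (2, 3), (2, 4)])
Fold: move[0]->R => RURRUU (positions: [(0, 0), (1, 0), (1, 1), (2, 1), (3, 1), (3, 2), (3, 3)])

Answer: (0,0) (1,0) (1,1) (2,1) (3,1) (3,2) (3,3)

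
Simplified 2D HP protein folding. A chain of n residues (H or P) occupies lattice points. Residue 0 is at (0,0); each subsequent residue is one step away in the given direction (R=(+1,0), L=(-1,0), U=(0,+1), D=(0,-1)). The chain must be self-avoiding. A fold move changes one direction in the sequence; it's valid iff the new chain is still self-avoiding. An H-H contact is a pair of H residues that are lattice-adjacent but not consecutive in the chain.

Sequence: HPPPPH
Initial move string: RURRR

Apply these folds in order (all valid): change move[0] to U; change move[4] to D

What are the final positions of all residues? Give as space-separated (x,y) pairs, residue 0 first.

Initial moves: RURRR
Fold: move[0]->U => UURRR (positions: [(0, 0), (0, 1), (0, 2), (1, 2), (2, 2), (3, 2)])
Fold: move[4]->D => UURRD (positions: [(0, 0), (0, 1), (0, 2), (1, 2), (2, 2), (2, 1)])

Answer: (0,0) (0,1) (0,2) (1,2) (2,2) (2,1)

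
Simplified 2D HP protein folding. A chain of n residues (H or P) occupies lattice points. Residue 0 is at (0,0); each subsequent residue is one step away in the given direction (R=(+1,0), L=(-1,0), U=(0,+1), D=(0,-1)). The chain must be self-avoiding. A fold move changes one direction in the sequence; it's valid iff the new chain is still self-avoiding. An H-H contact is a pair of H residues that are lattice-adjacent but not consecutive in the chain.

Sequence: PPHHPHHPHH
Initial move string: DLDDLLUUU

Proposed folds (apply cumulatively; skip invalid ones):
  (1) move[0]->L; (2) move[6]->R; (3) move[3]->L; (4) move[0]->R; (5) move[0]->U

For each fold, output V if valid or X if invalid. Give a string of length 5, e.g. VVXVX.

Initial: DLDDLLUUU -> [(0, 0), (0, -1), (-1, -1), (-1, -2), (-1, -3), (-2, -3), (-3, -3), (-3, -2), (-3, -1), (-3, 0)]
Fold 1: move[0]->L => LLDDLLUUU VALID
Fold 2: move[6]->R => LLDDLLRUU INVALID (collision), skipped
Fold 3: move[3]->L => LLDLLLUUU VALID
Fold 4: move[0]->R => RLDLLLUUU INVALID (collision), skipped
Fold 5: move[0]->U => ULDLLLUUU VALID

Answer: VXVXV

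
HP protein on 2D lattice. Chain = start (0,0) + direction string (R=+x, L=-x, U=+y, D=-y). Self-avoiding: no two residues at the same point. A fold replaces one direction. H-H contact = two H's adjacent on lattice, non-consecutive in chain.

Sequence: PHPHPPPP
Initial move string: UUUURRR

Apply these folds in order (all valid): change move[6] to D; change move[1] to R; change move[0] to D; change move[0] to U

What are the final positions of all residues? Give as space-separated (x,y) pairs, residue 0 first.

Answer: (0,0) (0,1) (1,1) (1,2) (1,3) (2,3) (3,3) (3,2)

Derivation:
Initial moves: UUUURRR
Fold: move[6]->D => UUUURRD (positions: [(0, 0), (0, 1), (0, 2), (0, 3), (0, 4), (1, 4), (2, 4), (2, 3)])
Fold: move[1]->R => URUURRD (positions: [(0, 0), (0, 1), (1, 1), (1, 2), (1, 3), (2, 3), (3, 3), (3, 2)])
Fold: move[0]->D => DRUURRD (positions: [(0, 0), (0, -1), (1, -1), (1, 0), (1, 1), (2, 1), (3, 1), (3, 0)])
Fold: move[0]->U => URUURRD (positions: [(0, 0), (0, 1), (1, 1), (1, 2), (1, 3), (2, 3), (3, 3), (3, 2)])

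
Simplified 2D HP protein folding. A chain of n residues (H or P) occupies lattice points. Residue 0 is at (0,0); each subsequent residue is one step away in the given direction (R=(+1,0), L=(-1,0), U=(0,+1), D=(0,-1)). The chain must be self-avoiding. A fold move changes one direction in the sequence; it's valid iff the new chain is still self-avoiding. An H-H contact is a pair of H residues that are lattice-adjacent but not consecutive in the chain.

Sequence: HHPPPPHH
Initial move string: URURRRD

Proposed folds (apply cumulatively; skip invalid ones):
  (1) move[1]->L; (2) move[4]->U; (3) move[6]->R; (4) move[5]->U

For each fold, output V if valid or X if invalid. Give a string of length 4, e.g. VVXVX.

Initial: URURRRD -> [(0, 0), (0, 1), (1, 1), (1, 2), (2, 2), (3, 2), (4, 2), (4, 1)]
Fold 1: move[1]->L => ULURRRD VALID
Fold 2: move[4]->U => ULURURD VALID
Fold 3: move[6]->R => ULURURR VALID
Fold 4: move[5]->U => ULURUUR VALID

Answer: VVVV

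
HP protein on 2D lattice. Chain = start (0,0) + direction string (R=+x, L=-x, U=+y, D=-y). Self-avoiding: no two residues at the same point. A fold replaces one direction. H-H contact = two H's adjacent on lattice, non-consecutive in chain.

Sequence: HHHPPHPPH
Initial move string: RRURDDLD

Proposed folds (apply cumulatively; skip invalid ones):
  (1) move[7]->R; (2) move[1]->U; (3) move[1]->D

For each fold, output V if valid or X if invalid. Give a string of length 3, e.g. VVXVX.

Initial: RRURDDLD -> [(0, 0), (1, 0), (2, 0), (2, 1), (3, 1), (3, 0), (3, -1), (2, -1), (2, -2)]
Fold 1: move[7]->R => RRURDDLR INVALID (collision), skipped
Fold 2: move[1]->U => RUURDDLD INVALID (collision), skipped
Fold 3: move[1]->D => RDURDDLD INVALID (collision), skipped

Answer: XXX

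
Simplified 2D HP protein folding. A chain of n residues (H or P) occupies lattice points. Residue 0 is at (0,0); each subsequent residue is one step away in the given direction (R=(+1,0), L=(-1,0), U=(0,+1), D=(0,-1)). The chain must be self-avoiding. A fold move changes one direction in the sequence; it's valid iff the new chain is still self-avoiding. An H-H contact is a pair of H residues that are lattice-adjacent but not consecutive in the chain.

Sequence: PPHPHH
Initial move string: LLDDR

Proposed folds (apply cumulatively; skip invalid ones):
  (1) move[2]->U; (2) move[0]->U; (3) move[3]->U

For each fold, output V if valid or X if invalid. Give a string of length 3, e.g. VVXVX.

Answer: XVX

Derivation:
Initial: LLDDR -> [(0, 0), (-1, 0), (-2, 0), (-2, -1), (-2, -2), (-1, -2)]
Fold 1: move[2]->U => LLUDR INVALID (collision), skipped
Fold 2: move[0]->U => ULDDR VALID
Fold 3: move[3]->U => ULDUR INVALID (collision), skipped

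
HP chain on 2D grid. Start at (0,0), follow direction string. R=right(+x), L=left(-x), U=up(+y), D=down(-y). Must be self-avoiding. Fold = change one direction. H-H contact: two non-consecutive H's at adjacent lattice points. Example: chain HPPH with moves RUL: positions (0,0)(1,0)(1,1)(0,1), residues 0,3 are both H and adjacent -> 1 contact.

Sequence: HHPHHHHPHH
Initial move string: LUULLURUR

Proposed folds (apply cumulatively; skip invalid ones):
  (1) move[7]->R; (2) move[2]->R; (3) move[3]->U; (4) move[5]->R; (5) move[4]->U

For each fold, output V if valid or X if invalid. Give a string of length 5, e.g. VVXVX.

Initial: LUULLURUR -> [(0, 0), (-1, 0), (-1, 1), (-1, 2), (-2, 2), (-3, 2), (-3, 3), (-2, 3), (-2, 4), (-1, 4)]
Fold 1: move[7]->R => LUULLURRR VALID
Fold 2: move[2]->R => LURLLURRR INVALID (collision), skipped
Fold 3: move[3]->U => LUUULURRR VALID
Fold 4: move[5]->R => LUUULRRRR INVALID (collision), skipped
Fold 5: move[4]->U => LUUUUURRR VALID

Answer: VXVXV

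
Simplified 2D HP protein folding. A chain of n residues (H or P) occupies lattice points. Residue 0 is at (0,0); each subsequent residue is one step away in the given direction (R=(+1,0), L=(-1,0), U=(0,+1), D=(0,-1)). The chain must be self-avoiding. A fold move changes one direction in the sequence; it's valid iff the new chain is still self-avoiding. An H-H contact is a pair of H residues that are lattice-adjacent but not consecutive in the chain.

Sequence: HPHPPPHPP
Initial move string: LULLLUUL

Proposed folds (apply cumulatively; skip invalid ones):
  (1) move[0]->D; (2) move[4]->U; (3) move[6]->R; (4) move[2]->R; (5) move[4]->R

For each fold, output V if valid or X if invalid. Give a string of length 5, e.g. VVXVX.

Initial: LULLLUUL -> [(0, 0), (-1, 0), (-1, 1), (-2, 1), (-3, 1), (-4, 1), (-4, 2), (-4, 3), (-5, 3)]
Fold 1: move[0]->D => DULLLUUL INVALID (collision), skipped
Fold 2: move[4]->U => LULLUUUL VALID
Fold 3: move[6]->R => LULLUURL INVALID (collision), skipped
Fold 4: move[2]->R => LURLUUUL INVALID (collision), skipped
Fold 5: move[4]->R => LULLRUUL INVALID (collision), skipped

Answer: XVXXX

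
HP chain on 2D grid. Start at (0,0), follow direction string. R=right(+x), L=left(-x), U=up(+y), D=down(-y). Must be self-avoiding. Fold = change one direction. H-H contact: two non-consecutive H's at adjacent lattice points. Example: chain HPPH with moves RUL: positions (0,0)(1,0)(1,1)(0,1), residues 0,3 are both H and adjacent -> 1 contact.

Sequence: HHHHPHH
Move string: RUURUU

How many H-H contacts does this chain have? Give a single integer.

Answer: 0

Derivation:
Positions: [(0, 0), (1, 0), (1, 1), (1, 2), (2, 2), (2, 3), (2, 4)]
No H-H contacts found.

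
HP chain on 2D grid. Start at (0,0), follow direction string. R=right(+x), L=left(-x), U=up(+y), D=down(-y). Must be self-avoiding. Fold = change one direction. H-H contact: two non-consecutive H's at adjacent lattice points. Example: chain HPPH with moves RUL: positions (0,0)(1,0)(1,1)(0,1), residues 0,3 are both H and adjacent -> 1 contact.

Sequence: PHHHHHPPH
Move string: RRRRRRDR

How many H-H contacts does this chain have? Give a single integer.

Answer: 0

Derivation:
Positions: [(0, 0), (1, 0), (2, 0), (3, 0), (4, 0), (5, 0), (6, 0), (6, -1), (7, -1)]
No H-H contacts found.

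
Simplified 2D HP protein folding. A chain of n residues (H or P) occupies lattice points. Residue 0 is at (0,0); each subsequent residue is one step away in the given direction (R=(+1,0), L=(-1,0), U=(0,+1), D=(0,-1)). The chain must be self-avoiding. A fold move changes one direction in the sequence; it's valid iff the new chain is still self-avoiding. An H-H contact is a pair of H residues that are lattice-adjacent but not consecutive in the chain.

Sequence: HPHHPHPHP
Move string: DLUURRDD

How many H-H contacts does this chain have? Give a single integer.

Positions: [(0, 0), (0, -1), (-1, -1), (-1, 0), (-1, 1), (0, 1), (1, 1), (1, 0), (1, -1)]
H-H contact: residue 0 @(0,0) - residue 7 @(1, 0)
H-H contact: residue 0 @(0,0) - residue 3 @(-1, 0)
H-H contact: residue 0 @(0,0) - residue 5 @(0, 1)

Answer: 3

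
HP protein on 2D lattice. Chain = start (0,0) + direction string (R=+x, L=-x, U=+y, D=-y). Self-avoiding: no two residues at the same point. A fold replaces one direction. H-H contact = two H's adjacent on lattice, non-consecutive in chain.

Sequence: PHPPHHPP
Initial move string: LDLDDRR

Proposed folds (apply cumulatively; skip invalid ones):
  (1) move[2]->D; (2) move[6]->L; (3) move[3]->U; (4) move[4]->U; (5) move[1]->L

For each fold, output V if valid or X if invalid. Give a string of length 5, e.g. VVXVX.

Initial: LDLDDRR -> [(0, 0), (-1, 0), (-1, -1), (-2, -1), (-2, -2), (-2, -3), (-1, -3), (0, -3)]
Fold 1: move[2]->D => LDDDDRR VALID
Fold 2: move[6]->L => LDDDDRL INVALID (collision), skipped
Fold 3: move[3]->U => LDDUDRR INVALID (collision), skipped
Fold 4: move[4]->U => LDDDURR INVALID (collision), skipped
Fold 5: move[1]->L => LLDDDRR VALID

Answer: VXXXV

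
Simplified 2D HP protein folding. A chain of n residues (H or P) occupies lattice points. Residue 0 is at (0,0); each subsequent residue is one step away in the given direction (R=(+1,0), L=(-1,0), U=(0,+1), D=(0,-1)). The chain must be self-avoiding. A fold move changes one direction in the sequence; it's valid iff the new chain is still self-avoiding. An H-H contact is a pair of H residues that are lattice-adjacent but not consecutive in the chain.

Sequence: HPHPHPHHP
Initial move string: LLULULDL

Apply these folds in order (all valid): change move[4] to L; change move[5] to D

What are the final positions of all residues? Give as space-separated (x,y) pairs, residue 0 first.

Initial moves: LLULULDL
Fold: move[4]->L => LLULLLDL (positions: [(0, 0), (-1, 0), (-2, 0), (-2, 1), (-3, 1), (-4, 1), (-5, 1), (-5, 0), (-6, 0)])
Fold: move[5]->D => LLULLDDL (positions: [(0, 0), (-1, 0), (-2, 0), (-2, 1), (-3, 1), (-4, 1), (-4, 0), (-4, -1), (-5, -1)])

Answer: (0,0) (-1,0) (-2,0) (-2,1) (-3,1) (-4,1) (-4,0) (-4,-1) (-5,-1)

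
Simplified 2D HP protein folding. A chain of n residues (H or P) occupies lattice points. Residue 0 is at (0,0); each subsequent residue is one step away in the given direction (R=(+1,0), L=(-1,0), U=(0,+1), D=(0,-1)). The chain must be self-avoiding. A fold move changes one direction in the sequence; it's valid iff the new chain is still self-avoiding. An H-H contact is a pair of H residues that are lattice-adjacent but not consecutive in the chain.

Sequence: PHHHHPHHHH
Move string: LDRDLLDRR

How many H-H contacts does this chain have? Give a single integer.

Positions: [(0, 0), (-1, 0), (-1, -1), (0, -1), (0, -2), (-1, -2), (-2, -2), (-2, -3), (-1, -3), (0, -3)]
H-H contact: residue 4 @(0,-2) - residue 9 @(0, -3)

Answer: 1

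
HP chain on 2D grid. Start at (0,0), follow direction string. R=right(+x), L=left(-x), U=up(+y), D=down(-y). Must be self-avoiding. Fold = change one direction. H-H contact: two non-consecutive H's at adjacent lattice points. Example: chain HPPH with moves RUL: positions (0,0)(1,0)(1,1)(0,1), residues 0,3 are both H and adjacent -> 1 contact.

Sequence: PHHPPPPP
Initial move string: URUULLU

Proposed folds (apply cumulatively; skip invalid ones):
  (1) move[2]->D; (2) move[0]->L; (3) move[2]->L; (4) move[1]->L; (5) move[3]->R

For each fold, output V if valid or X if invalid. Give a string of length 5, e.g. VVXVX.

Initial: URUULLU -> [(0, 0), (0, 1), (1, 1), (1, 2), (1, 3), (0, 3), (-1, 3), (-1, 4)]
Fold 1: move[2]->D => URDULLU INVALID (collision), skipped
Fold 2: move[0]->L => LRUULLU INVALID (collision), skipped
Fold 3: move[2]->L => URLULLU INVALID (collision), skipped
Fold 4: move[1]->L => ULUULLU VALID
Fold 5: move[3]->R => ULURLLU INVALID (collision), skipped

Answer: XXXVX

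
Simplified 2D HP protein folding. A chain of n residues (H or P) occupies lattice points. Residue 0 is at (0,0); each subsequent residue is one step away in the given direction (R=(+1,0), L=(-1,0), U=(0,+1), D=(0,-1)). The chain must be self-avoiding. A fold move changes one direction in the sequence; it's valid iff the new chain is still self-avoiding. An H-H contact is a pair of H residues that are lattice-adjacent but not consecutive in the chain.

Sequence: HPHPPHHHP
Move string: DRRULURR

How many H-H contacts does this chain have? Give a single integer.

Answer: 2

Derivation:
Positions: [(0, 0), (0, -1), (1, -1), (2, -1), (2, 0), (1, 0), (1, 1), (2, 1), (3, 1)]
H-H contact: residue 0 @(0,0) - residue 5 @(1, 0)
H-H contact: residue 2 @(1,-1) - residue 5 @(1, 0)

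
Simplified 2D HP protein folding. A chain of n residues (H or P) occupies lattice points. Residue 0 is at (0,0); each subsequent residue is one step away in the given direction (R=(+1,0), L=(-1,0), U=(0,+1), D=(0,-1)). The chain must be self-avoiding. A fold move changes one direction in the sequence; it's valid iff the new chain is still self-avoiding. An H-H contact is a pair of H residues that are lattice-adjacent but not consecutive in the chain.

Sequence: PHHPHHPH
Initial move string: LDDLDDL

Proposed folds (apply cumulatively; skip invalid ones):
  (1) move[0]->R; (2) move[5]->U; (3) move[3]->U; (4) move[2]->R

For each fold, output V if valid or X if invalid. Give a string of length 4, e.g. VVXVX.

Answer: VXXX

Derivation:
Initial: LDDLDDL -> [(0, 0), (-1, 0), (-1, -1), (-1, -2), (-2, -2), (-2, -3), (-2, -4), (-3, -4)]
Fold 1: move[0]->R => RDDLDDL VALID
Fold 2: move[5]->U => RDDLDUL INVALID (collision), skipped
Fold 3: move[3]->U => RDDUDDL INVALID (collision), skipped
Fold 4: move[2]->R => RDRLDDL INVALID (collision), skipped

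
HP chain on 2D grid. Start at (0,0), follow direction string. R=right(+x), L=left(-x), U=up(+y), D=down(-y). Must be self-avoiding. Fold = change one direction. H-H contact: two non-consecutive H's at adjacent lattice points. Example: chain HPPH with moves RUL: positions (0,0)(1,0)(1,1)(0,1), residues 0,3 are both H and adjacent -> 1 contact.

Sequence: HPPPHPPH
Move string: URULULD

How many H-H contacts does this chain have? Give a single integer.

Answer: 1

Derivation:
Positions: [(0, 0), (0, 1), (1, 1), (1, 2), (0, 2), (0, 3), (-1, 3), (-1, 2)]
H-H contact: residue 4 @(0,2) - residue 7 @(-1, 2)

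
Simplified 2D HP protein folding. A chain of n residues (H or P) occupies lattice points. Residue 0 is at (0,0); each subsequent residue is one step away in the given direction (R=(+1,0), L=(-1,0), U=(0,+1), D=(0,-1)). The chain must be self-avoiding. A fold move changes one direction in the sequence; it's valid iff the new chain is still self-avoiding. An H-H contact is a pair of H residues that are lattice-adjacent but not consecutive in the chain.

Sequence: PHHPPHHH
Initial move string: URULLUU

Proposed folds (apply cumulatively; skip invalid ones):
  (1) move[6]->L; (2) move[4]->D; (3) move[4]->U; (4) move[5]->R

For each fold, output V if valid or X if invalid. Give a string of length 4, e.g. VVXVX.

Initial: URULLUU -> [(0, 0), (0, 1), (1, 1), (1, 2), (0, 2), (-1, 2), (-1, 3), (-1, 4)]
Fold 1: move[6]->L => URULLUL VALID
Fold 2: move[4]->D => URULDUL INVALID (collision), skipped
Fold 3: move[4]->U => URULUUL VALID
Fold 4: move[5]->R => URULURL INVALID (collision), skipped

Answer: VXVX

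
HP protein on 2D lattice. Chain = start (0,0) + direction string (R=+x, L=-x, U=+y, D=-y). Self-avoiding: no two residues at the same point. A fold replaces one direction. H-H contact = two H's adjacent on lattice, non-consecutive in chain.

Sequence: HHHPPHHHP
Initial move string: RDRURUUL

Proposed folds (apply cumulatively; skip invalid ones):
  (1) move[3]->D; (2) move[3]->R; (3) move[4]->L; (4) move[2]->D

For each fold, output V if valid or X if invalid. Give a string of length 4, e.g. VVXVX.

Initial: RDRURUUL -> [(0, 0), (1, 0), (1, -1), (2, -1), (2, 0), (3, 0), (3, 1), (3, 2), (2, 2)]
Fold 1: move[3]->D => RDRDRUUL VALID
Fold 2: move[3]->R => RDRRRUUL VALID
Fold 3: move[4]->L => RDRRLUUL INVALID (collision), skipped
Fold 4: move[2]->D => RDDRRUUL VALID

Answer: VVXV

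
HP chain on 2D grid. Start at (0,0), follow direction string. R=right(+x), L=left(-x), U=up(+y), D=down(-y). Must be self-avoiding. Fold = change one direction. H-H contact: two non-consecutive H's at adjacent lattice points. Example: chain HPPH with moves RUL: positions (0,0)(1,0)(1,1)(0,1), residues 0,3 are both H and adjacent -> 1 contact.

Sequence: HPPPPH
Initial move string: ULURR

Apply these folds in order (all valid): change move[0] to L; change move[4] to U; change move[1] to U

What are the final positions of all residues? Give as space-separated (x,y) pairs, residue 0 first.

Answer: (0,0) (-1,0) (-1,1) (-1,2) (0,2) (0,3)

Derivation:
Initial moves: ULURR
Fold: move[0]->L => LLURR (positions: [(0, 0), (-1, 0), (-2, 0), (-2, 1), (-1, 1), (0, 1)])
Fold: move[4]->U => LLURU (positions: [(0, 0), (-1, 0), (-2, 0), (-2, 1), (-1, 1), (-1, 2)])
Fold: move[1]->U => LUURU (positions: [(0, 0), (-1, 0), (-1, 1), (-1, 2), (0, 2), (0, 3)])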